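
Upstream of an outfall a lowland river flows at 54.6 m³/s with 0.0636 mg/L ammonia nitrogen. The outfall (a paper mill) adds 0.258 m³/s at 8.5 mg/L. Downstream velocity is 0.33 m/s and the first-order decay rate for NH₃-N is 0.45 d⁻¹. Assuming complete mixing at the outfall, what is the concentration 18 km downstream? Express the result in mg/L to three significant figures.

0.0777 mg/L

After complete mixing, C₀ = (0.258·8.5 + 54.6·0.0636) / 54.86 = 0.1033 mg/L.
Travel time t = 1.8e+04 m / 0.33 m/s = 5.455e+04 s = 0.6313 d.
C = 0.1033·exp(−0.45·0.6313) = 0.1033·0.7527 = 0.07774 mg/L.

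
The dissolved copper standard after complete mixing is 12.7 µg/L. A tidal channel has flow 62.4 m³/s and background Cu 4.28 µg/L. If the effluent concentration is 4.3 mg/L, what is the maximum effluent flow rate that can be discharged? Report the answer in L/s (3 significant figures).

123 L/s

4.28 µg/L = 0.00428 mg/L.
12.7 µg/L = 0.0127 mg/L.
Mass balance at complete mixing: C_std·(Q_w + Q_r) = Q_w·C_e + Q_r·C_b.
Rearranging, Q_w = Q_r·(C_std − C_b)/(C_e − C_std) = 62.4·(0.0127 − 0.00428) / (4.3 − 0.0127) = 0.1225 m³/s.
= 122.5 L/s.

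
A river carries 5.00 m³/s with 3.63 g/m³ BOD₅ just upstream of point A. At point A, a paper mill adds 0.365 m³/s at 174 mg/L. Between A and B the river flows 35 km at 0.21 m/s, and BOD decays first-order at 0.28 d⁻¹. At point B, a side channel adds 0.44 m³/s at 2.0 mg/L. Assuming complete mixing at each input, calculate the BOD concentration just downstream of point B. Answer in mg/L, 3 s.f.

After input A: C = (5·3.63 + 0.365·174) / 5.365 = 15.22 mg/L.
Over the 35 km reach to input B (t = 1.667e+05 s = 1.929 d), decay gives C = 15.22·exp(−0.28·1.929) = 8.869 mg/L.
After input B: C = (5.365·8.869 + 0.44·2) / 5.805 = 8.348 mg/L.

8.35 mg/L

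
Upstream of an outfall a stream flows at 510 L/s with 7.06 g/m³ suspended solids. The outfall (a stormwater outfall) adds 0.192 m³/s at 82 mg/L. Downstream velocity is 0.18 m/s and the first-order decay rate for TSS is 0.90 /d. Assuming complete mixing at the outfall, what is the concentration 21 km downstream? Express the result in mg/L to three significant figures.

8.17 mg/L

510 L/s = 0.51 m³/s.
After complete mixing, C₀ = (0.192·82 + 0.51·7.06) / 0.702 = 27.56 mg/L.
Travel time t = 2.1e+04 m / 0.18 m/s = 1.167e+05 s = 1.35 d.
C = 27.56·exp(−0.90·1.35) = 27.56·0.2966 = 8.174 mg/L.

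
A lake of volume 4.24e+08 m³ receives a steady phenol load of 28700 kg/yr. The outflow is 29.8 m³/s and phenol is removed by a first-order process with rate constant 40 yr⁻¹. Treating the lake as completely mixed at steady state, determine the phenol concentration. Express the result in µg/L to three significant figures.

1.60 µg/L

Outflow Q = 29.8 m³/s × 3.156e+07 s/yr = 9.404e+08 m³/yr.
Steady-state CSTR mass balance: W = Q·C + k·V·C, so C = W/(Q + kV).
Q + kV = 9.404e+08 + 40·4.24e+08 = 1.79e+10 m³/yr.
C = 28700/1.79e+10 = 1.603e-06 kg/m³ = 0.001603 mg/L = 1.603 µg/L.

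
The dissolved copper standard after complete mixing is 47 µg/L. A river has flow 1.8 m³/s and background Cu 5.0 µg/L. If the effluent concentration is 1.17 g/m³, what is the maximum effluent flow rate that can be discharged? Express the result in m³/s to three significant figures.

0.0673 m³/s

5.0 µg/L = 0.005 mg/L.
47 µg/L = 0.047 mg/L.
Mass balance at complete mixing: C_std·(Q_w + Q_r) = Q_w·C_e + Q_r·C_b.
Rearranging, Q_w = Q_r·(C_std − C_b)/(C_e − C_std) = 1.8·(0.047 − 0.005) / (1.17 − 0.047) = 0.06732 m³/s.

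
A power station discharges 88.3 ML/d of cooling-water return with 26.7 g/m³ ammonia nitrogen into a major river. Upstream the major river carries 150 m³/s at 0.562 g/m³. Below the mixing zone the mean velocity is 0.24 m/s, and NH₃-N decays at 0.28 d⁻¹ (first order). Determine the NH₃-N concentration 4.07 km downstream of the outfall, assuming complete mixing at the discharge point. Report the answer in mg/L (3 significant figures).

88.3 ML/d = 1.022 m³/s.
After complete mixing, C₀ = (1.022·26.7 + 150·0.562) / 151 = 0.7389 mg/L.
Travel time t = 4070 m / 0.24 m/s = 1.696e+04 s = 0.1963 d.
C = 0.7389·exp(−0.28·0.1963) = 0.7389·0.9465 = 0.6994 mg/L.

0.699 mg/L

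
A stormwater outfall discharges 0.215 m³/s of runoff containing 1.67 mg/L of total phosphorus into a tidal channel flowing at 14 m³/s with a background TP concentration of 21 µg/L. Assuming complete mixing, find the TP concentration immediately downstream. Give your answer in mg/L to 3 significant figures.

21 µg/L = 0.021 mg/L.
Conservation of mass across the mixing zone: C = (0.215·1.67 + 14·0.021) / (0.215 + 14) = 0.6531/14.21 = 0.04594 mg/L.

0.0459 mg/L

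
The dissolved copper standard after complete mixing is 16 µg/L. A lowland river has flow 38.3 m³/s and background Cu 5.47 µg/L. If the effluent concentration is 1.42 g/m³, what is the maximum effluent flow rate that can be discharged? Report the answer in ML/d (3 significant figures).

5.47 µg/L = 0.00547 mg/L.
16 µg/L = 0.016 mg/L.
Mass balance at complete mixing: C_std·(Q_w + Q_r) = Q_w·C_e + Q_r·C_b.
Rearranging, Q_w = Q_r·(C_std − C_b)/(C_e − C_std) = 38.3·(0.016 − 0.00547) / (1.42 − 0.016) = 0.2873 m³/s.
= 24.82 ML/d.

24.8 ML/d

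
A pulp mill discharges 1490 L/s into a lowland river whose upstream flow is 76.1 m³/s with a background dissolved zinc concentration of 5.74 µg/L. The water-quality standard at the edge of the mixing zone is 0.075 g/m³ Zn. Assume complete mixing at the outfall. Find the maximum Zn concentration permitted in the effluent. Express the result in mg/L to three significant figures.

1490 L/s = 1.49 m³/s.
5.74 µg/L = 0.00574 mg/L.
Mass balance: 0.075·77.59 = 1.49·Cₑ + 76.1·0.00574.
Cₑ = (5.819 − 0.4368) / 1.49 = 3.612 mg/L.

3.61 mg/L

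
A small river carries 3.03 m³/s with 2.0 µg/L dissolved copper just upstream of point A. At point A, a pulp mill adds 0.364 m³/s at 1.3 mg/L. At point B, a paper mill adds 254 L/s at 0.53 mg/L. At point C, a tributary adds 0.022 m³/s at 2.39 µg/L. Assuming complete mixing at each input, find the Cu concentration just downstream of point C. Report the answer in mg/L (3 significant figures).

0.167 mg/L

2.0 µg/L = 0.002 mg/L.
After input A: C = (3.03·0.002 + 0.364·1.3) / 3.394 = 0.1412 mg/L.
254 L/s = 0.254 m³/s.
After input B: C = (3.394·0.1412 + 0.254·0.53) / 3.648 = 0.1683 mg/L.
2.39 µg/L = 0.00239 mg/L.
After input C: C = (3.648·0.1683 + 0.022·0.00239) / 3.67 = 0.1673 mg/L.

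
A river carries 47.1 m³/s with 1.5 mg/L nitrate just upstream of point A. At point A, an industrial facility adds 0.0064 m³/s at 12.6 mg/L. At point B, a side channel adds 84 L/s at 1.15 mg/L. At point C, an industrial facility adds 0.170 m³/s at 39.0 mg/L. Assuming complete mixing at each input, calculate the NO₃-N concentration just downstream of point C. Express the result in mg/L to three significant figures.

After input A: C = (47.1·1.5 + 0.0064·12.6) / 47.11 = 1.502 mg/L.
84 L/s = 0.084 m³/s.
After input B: C = (47.11·1.502 + 0.084·1.15) / 47.19 = 1.501 mg/L.
After input C: C = (47.19·1.501 + 0.17·39) / 47.36 = 1.635 mg/L.

1.64 mg/L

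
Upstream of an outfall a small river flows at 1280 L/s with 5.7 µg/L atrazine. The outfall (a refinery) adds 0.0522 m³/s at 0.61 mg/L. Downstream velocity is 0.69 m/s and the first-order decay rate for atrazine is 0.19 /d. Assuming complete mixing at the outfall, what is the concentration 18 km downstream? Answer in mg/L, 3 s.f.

1280 L/s = 1.28 m³/s.
5.7 µg/L = 0.0057 mg/L.
After complete mixing, C₀ = (0.0522·0.61 + 1.28·0.0057) / 1.332 = 0.02938 mg/L.
Travel time t = 1.8e+04 m / 0.69 m/s = 2.609e+04 s = 0.3019 d.
C = 0.02938·exp(−0.19·0.3019) = 0.02938·0.9442 = 0.02774 mg/L.

0.0277 mg/L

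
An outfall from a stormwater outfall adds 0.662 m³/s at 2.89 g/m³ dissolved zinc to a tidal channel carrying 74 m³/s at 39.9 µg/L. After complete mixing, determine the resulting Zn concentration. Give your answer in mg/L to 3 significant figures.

39.9 µg/L = 0.0399 mg/L.
By mass balance at complete mixing, C = (0.662·2.89 + 74·0.0399) / (0.662 + 74) = 4.866/74.66 = 0.06517 mg/L.

0.0652 mg/L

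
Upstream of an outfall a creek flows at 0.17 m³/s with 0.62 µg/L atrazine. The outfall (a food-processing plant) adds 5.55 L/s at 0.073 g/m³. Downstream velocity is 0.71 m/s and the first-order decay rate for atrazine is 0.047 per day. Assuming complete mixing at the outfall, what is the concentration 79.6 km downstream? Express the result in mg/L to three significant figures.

5.55 L/s = 0.00555 m³/s.
0.62 µg/L = 0.00062 mg/L.
After complete mixing, C₀ = (0.00555·0.073 + 0.17·0.00062) / 0.1756 = 0.002908 mg/L.
Travel time t = 7.96e+04 m / 0.71 m/s = 1.121e+05 s = 1.298 d.
C = 0.002908·exp(−0.047·1.298) = 0.002908·0.9408 = 0.002736 mg/L.

0.00274 mg/L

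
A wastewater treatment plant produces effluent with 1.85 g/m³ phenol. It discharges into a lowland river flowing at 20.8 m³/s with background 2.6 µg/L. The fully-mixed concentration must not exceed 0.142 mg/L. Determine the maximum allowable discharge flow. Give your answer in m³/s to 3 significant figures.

1.70 m³/s

2.6 µg/L = 0.0026 mg/L.
Mass balance at complete mixing: C_std·(Q_w + Q_r) = Q_w·C_e + Q_r·C_b.
Rearranging, Q_w = Q_r·(C_std − C_b)/(C_e − C_std) = 20.8·(0.142 − 0.0026) / (1.85 − 0.142) = 1.698 m³/s.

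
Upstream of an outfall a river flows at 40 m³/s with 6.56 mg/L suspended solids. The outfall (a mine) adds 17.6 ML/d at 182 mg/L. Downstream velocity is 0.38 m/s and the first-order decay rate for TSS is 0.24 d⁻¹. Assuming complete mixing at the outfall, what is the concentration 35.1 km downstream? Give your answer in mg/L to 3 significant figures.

5.76 mg/L

17.6 ML/d = 0.2037 m³/s.
After complete mixing, C₀ = (0.2037·182 + 40·6.56) / 40.2 = 7.449 mg/L.
Travel time t = 3.51e+04 m / 0.38 m/s = 9.237e+04 s = 1.069 d.
C = 7.449·exp(−0.24·1.069) = 7.449·0.7737 = 5.763 mg/L.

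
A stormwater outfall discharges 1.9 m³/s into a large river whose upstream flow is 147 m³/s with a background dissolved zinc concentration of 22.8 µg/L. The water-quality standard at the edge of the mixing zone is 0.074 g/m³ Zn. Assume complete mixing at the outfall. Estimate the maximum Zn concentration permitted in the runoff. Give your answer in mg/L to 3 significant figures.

22.8 µg/L = 0.0228 mg/L.
Mass balance: 0.074·148.9 = 1.9·Cₑ + 147·0.0228.
Cₑ = (11.02 − 3.352) / 1.9 = 4.035 mg/L.

4.04 mg/L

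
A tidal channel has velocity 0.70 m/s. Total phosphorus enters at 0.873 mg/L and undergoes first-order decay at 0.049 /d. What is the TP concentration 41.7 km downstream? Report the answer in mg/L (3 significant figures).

Travel time t = 41.7 km / 0.70 m/s = 4.17e+04/0.70 = 5.957e+04 s = 0.6895 d.
First-order decay: C = 0.873·exp(−0.049·0.6895) = 0.873·0.9668 = 0.844 mg/L.

0.844 mg/L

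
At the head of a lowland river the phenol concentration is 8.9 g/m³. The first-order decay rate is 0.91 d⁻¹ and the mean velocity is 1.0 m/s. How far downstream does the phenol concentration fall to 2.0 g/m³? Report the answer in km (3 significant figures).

142 km

From C = C₀·e^(−kt), t = ln(C₀/C)/k = ln(8.9/2.0)/0.91 = 1.493/0.91 = 1.641 d.
Distance = v·t = 1.0 m/s × 1.417e+05 s = 1.417e+05 m = 141.7 km.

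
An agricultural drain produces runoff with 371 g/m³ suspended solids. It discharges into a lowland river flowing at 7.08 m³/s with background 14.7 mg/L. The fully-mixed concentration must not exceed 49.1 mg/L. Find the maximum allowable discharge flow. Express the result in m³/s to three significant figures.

Mass balance at complete mixing: C_std·(Q_w + Q_r) = Q_w·C_e + Q_r·C_b.
Rearranging, Q_w = Q_r·(C_std − C_b)/(C_e − C_std) = 7.08·(49.1 − 14.7) / (371 − 49.1) = 0.7566 m³/s.

0.757 m³/s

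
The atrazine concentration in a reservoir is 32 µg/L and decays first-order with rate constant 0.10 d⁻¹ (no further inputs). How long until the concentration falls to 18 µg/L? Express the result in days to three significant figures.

t = ln(C₀/C)/k = ln(32/18)/0.10 = 0.5754/0.10 = 5.754 d.

5.75 d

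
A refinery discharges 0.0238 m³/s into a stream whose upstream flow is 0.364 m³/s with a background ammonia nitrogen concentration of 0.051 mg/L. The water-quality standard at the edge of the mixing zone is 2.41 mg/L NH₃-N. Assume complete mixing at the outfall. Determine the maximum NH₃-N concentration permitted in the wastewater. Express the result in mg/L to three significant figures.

38.5 mg/L

Mass balance: 2.41·0.3878 = 0.0238·Cₑ + 0.364·0.051.
Cₑ = (0.9346 − 0.01856) / 0.0238 = 38.49 mg/L.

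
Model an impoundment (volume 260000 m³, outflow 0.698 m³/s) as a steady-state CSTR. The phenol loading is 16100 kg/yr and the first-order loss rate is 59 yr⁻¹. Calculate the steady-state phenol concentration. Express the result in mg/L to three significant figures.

Outflow Q = 0.698 m³/s × 3.156e+07 s/yr = 2.203e+07 m³/yr.
Steady-state CSTR mass balance: W = Q·C + k·V·C, so C = W/(Q + kV).
Q + kV = 2.203e+07 + 59·260000 = 3.737e+07 m³/yr.
C = 16100/3.737e+07 = 0.0004309 kg/m³ = 0.4309 mg/L.

0.431 mg/L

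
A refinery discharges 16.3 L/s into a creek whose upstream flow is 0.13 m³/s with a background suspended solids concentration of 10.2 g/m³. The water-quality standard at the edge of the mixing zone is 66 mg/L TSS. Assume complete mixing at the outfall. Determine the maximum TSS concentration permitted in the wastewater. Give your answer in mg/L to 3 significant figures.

511 mg/L

16.3 L/s = 0.0163 m³/s.
Mass balance: 66·0.1463 = 0.0163·Cₑ + 0.13·10.2.
Cₑ = (9.656 − 1.326) / 0.0163 = 511 mg/L.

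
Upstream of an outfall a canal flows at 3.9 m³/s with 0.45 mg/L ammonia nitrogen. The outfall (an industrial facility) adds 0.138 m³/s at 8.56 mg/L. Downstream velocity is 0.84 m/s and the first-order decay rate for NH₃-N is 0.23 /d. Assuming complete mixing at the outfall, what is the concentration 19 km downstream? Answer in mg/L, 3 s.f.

After complete mixing, C₀ = (0.138·8.56 + 3.9·0.45) / 4.038 = 0.7272 mg/L.
Travel time t = 1.9e+04 m / 0.84 m/s = 2.262e+04 s = 0.2618 d.
C = 0.7272·exp(−0.23·0.2618) = 0.7272·0.9416 = 0.6847 mg/L.

0.685 mg/L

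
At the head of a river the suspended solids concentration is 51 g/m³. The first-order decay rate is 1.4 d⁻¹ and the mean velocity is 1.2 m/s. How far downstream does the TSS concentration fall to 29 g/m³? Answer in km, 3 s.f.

From C = C₀·e^(−kt), t = ln(C₀/C)/k = ln(51/29)/1.4 = 0.5645/1.4 = 0.4032 d.
Distance = v·t = 1.2 m/s × 3.484e+04 s = 4.181e+04 m = 41.81 km.

41.8 km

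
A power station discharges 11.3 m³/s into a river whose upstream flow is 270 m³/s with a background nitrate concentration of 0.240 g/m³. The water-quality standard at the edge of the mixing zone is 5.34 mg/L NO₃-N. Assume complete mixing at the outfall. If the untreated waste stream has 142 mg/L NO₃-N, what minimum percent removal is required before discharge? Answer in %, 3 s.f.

Mass balance: 5.34·281.3 = 11.3·Cₑ + 270·0.24.
Cₑ = (1502 − 64.8) / 11.3 = 127.2 mg/L.
Required removal = 1 − 127.2/142 = 10.42 %.

10.4 %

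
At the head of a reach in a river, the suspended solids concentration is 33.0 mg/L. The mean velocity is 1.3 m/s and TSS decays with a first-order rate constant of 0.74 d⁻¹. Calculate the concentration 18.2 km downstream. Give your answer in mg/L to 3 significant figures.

29.3 mg/L

Travel time t = 18.2 km / 1.3 m/s = 1.82e+04/1.3 = 1.4e+04 s = 0.162 d.
First-order decay: C = 33.0·exp(−0.74·0.162) = 33.0·0.887 = 29.27 mg/L.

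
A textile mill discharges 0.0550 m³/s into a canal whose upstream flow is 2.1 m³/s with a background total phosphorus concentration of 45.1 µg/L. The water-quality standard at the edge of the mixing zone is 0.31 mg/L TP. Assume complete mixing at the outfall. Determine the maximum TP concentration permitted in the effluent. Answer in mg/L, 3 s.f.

45.1 µg/L = 0.0451 mg/L.
Mass balance: 0.31·2.155 = 0.055·Cₑ + 2.1·0.0451.
Cₑ = (0.6681 − 0.09471) / 0.055 = 10.42 mg/L.

10.4 mg/L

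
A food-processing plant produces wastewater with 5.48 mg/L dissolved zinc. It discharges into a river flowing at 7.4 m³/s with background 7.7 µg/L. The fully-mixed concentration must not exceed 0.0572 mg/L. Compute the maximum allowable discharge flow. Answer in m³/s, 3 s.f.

0.0675 m³/s

7.7 µg/L = 0.0077 mg/L.
Mass balance at complete mixing: C_std·(Q_w + Q_r) = Q_w·C_e + Q_r·C_b.
Rearranging, Q_w = Q_r·(C_std − C_b)/(C_e − C_std) = 7.4·(0.0572 − 0.0077) / (5.48 − 0.0572) = 0.06755 m³/s.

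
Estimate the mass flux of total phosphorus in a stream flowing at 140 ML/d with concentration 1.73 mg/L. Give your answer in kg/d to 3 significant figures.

242 kg/d

140 ML/d = 1.62 m³/s.
Mass flux = Q·C = 1.62 m³/s × 1.73 g/m³ = 2.803 g/s.
= 2.803 g/s × 86.4 = 242.2 kg/d.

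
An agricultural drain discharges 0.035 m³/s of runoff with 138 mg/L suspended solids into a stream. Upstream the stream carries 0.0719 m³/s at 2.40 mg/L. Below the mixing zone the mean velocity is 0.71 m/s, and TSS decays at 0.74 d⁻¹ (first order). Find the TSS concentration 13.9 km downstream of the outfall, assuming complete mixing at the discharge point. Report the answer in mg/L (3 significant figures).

After complete mixing, C₀ = (0.035·138 + 0.0719·2.4) / 0.1069 = 46.8 mg/L.
Travel time t = 1.39e+04 m / 0.71 m/s = 1.958e+04 s = 0.2266 d.
C = 46.8·exp(−0.74·0.2266) = 46.8·0.8456 = 39.57 mg/L.

39.6 mg/L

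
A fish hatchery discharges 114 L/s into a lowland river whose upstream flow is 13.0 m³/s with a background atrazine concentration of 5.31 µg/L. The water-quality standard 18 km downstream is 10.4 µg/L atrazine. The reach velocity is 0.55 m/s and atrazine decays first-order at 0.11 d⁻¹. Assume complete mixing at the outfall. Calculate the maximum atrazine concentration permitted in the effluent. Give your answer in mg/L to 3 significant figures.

114 L/s = 0.114 m³/s.
5.31 µg/L = 0.00531 mg/L.
10.4 µg/L = 0.0104 mg/L.
Travel time to the compliance point: t = 1.8e+04/0.55 = 3.273e+04 s = 0.3788 d; decay factor exp(−0.11·0.3788) = 0.9592.
So the concentration just after mixing may be at most 0.0104/0.9592 = 0.01084 mg/L.
Mass balance: 0.01084·13.11 = 0.114·Cₑ + 13·0.00531.
Cₑ = (0.1422 − 0.06903) / 0.114 = 0.6417 mg/L.

0.642 mg/L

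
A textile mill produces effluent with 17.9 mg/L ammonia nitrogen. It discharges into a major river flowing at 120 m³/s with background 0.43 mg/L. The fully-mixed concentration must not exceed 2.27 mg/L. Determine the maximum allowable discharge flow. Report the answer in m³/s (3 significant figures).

14.1 m³/s

Mass balance at complete mixing: C_std·(Q_w + Q_r) = Q_w·C_e + Q_r·C_b.
Rearranging, Q_w = Q_r·(C_std − C_b)/(C_e − C_std) = 120·(2.27 − 0.43) / (17.9 − 2.27) = 14.13 m³/s.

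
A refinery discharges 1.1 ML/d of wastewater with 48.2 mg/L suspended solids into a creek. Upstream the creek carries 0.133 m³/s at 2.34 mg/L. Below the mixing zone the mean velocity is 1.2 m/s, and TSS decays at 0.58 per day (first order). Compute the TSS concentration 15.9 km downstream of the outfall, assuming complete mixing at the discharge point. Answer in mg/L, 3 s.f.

5.81 mg/L

1.1 ML/d = 0.01273 m³/s.
After complete mixing, C₀ = (0.01273·48.2 + 0.133·2.34) / 0.1457 = 6.346 mg/L.
Travel time t = 1.59e+04 m / 1.2 m/s = 1.325e+04 s = 0.1534 d.
C = 6.346·exp(−0.58·0.1534) = 6.346·0.9149 = 5.806 mg/L.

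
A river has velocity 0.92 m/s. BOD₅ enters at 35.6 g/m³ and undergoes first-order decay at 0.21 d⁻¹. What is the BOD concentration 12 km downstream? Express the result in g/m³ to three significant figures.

Travel time t = 12 km / 0.92 m/s = 1.2e+04/0.92 = 1.304e+04 s = 0.151 d.
First-order decay: C = 35.6·exp(−0.21·0.151) = 35.6·0.9688 = 34.49 g/m³.

34.5 g/m³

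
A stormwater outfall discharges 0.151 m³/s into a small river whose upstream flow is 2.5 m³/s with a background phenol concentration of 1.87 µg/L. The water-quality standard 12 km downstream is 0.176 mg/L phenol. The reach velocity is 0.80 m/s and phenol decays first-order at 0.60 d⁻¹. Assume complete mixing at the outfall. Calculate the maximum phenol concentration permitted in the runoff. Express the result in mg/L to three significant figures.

1.87 µg/L = 0.00187 mg/L.
Travel time to the compliance point: t = 1.2e+04/0.80 = 1.5e+04 s = 0.1736 d; decay factor exp(−0.60·0.1736) = 0.9011.
So the concentration just after mixing may be at most 0.176/0.9011 = 0.1953 mg/L.
Mass balance: 0.1953·2.651 = 0.151·Cₑ + 2.5·0.00187.
Cₑ = (0.5178 − 0.004675) / 0.151 = 3.398 mg/L.

3.40 mg/L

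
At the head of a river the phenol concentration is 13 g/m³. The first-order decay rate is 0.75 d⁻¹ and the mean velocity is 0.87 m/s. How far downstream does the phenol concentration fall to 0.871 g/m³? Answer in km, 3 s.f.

From C = C₀·e^(−kt), t = ln(C₀/C)/k = ln(13/0.871)/0.75 = 2.703/0.75 = 3.604 d.
Distance = v·t = 0.87 m/s × 3.114e+05 s = 2.709e+05 m = 270.9 km.

271 km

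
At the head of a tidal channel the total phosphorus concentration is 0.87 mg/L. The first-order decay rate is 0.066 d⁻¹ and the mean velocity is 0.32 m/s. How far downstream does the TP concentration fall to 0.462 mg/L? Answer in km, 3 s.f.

From C = C₀·e^(−kt), t = ln(C₀/C)/k = ln(0.87/0.462)/0.066 = 0.6329/0.066 = 9.59 d.
Distance = v·t = 0.32 m/s × 8.286e+05 s = 2.651e+05 m = 265.1 km.

265 km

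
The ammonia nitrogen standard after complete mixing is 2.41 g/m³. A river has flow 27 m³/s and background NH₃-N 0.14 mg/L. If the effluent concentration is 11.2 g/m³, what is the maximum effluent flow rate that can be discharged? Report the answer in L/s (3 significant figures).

Mass balance at complete mixing: C_std·(Q_w + Q_r) = Q_w·C_e + Q_r·C_b.
Rearranging, Q_w = Q_r·(C_std − C_b)/(C_e − C_std) = 27·(2.41 − 0.14) / (11.2 − 2.41) = 6.973 m³/s.
= 6973 L/s.

6970 L/s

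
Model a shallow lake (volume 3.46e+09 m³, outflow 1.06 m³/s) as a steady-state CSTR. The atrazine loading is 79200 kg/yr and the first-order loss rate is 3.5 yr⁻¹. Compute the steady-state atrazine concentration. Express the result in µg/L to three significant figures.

6.52 µg/L

Outflow Q = 1.06 m³/s × 3.156e+07 s/yr = 3.345e+07 m³/yr.
Steady-state CSTR mass balance: W = Q·C + k·V·C, so C = W/(Q + kV).
Q + kV = 3.345e+07 + 3.5·3.46e+09 = 1.214e+10 m³/yr.
C = 79200/1.214e+10 = 6.522e-06 kg/m³ = 0.006522 mg/L = 6.522 µg/L.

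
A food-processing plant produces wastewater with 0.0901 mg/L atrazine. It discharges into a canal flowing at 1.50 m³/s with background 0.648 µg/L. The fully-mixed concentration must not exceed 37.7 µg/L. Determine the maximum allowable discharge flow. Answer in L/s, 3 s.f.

0.648 µg/L = 0.000648 mg/L.
37.7 µg/L = 0.0377 mg/L.
Mass balance at complete mixing: C_std·(Q_w + Q_r) = Q_w·C_e + Q_r·C_b.
Rearranging, Q_w = Q_r·(C_std − C_b)/(C_e − C_std) = 1.50·(0.0377 − 0.000648) / (0.0901 − 0.0377) = 1.061 m³/s.
= 1061 L/s.

1060 L/s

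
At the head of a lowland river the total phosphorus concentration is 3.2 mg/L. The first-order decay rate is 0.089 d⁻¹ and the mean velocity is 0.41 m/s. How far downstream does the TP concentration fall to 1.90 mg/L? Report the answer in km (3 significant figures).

207 km

From C = C₀·e^(−kt), t = ln(C₀/C)/k = ln(3.2/1.90)/0.089 = 0.5213/0.089 = 5.857 d.
Distance = v·t = 0.41 m/s × 5.061e+05 s = 2.075e+05 m = 207.5 km.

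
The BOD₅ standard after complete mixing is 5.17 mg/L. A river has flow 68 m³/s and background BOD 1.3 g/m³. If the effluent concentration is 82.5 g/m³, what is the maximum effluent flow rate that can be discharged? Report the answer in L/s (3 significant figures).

3400 L/s

Mass balance at complete mixing: C_std·(Q_w + Q_r) = Q_w·C_e + Q_r·C_b.
Rearranging, Q_w = Q_r·(C_std − C_b)/(C_e − C_std) = 68·(5.17 − 1.3) / (82.5 − 5.17) = 3.403 m³/s.
= 3403 L/s.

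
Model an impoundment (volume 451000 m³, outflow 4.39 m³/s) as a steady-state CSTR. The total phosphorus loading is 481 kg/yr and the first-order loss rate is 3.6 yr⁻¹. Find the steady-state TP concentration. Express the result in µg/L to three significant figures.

3.43 µg/L

Outflow Q = 4.39 m³/s × 3.156e+07 s/yr = 1.385e+08 m³/yr.
Steady-state CSTR mass balance: W = Q·C + k·V·C, so C = W/(Q + kV).
Q + kV = 1.385e+08 + 3.6·451000 = 1.402e+08 m³/yr.
C = 481/1.402e+08 = 3.432e-06 kg/m³ = 0.003432 mg/L = 3.432 µg/L.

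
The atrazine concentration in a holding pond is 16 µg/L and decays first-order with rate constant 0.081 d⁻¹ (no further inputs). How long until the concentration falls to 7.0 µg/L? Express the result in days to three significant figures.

t = ln(C₀/C)/k = ln(16/7.0)/0.081 = 0.8267/0.081 = 10.21 d.

10.2 d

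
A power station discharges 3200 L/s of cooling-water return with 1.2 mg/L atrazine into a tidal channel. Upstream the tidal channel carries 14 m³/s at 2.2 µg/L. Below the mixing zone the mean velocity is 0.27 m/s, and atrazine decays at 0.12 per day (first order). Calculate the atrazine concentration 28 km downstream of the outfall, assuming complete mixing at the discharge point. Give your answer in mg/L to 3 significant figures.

0.195 mg/L

3200 L/s = 3.2 m³/s.
2.2 µg/L = 0.0022 mg/L.
After complete mixing, C₀ = (3.2·1.2 + 14·0.0022) / 17.2 = 0.225 mg/L.
Travel time t = 2.8e+04 m / 0.27 m/s = 1.037e+05 s = 1.2 d.
C = 0.225·exp(−0.12·1.2) = 0.225·0.8659 = 0.1949 mg/L.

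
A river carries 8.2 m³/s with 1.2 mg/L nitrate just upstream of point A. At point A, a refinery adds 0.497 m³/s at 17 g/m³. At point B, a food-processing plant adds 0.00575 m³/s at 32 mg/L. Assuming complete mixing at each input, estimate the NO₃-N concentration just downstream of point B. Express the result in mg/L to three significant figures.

2.12 mg/L

After input A: C = (8.2·1.2 + 0.497·17) / 8.697 = 2.103 mg/L.
After input B: C = (8.697·2.103 + 0.00575·32) / 8.703 = 2.123 mg/L.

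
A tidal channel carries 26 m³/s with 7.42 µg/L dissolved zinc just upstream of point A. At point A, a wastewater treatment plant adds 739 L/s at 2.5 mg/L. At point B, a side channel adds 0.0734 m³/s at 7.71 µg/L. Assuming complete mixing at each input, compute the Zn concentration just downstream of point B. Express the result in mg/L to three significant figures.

0.0761 mg/L

7.42 µg/L = 0.00742 mg/L.
739 L/s = 0.739 m³/s.
After input A: C = (26·0.00742 + 0.739·2.5) / 26.74 = 0.07631 mg/L.
7.71 µg/L = 0.00771 mg/L.
After input B: C = (26.74·0.07631 + 0.0734·0.00771) / 26.81 = 0.07612 mg/L.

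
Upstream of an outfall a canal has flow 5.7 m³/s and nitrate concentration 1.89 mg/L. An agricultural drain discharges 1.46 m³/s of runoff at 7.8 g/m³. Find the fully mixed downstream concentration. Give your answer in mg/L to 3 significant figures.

3.10 mg/L

Conservation of mass across the mixing zone: C = (1.46·7.8 + 5.7·1.89) / (1.46 + 5.7) = 22.16/7.16 = 3.095 mg/L.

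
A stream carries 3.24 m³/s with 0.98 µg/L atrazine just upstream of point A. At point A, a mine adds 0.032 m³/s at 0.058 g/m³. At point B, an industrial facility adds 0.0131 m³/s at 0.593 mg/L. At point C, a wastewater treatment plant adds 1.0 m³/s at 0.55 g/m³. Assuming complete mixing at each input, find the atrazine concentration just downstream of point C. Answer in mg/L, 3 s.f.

0.98 µg/L = 0.00098 mg/L.
After input A: C = (3.24·0.00098 + 0.032·0.058) / 3.272 = 0.001538 mg/L.
After input B: C = (3.272·0.001538 + 0.0131·0.593) / 3.285 = 0.003896 mg/L.
After input C: C = (3.285·0.003896 + 1·0.55) / 4.285 = 0.1313 mg/L.

0.131 mg/L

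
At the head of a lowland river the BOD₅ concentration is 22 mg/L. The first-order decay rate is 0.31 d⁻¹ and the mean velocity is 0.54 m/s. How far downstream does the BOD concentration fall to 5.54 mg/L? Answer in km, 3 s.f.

From C = C₀·e^(−kt), t = ln(C₀/C)/k = ln(22/5.54)/0.31 = 1.379/0.31 = 4.449 d.
Distance = v·t = 0.54 m/s × 3.844e+05 s = 2.076e+05 m = 207.6 km.

208 km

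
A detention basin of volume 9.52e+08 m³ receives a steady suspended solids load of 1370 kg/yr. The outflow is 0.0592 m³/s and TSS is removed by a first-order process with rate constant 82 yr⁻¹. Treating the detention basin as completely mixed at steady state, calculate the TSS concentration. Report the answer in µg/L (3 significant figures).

Outflow Q = 0.0592 m³/s × 3.156e+07 s/yr = 1.868e+06 m³/yr.
Steady-state CSTR mass balance: W = Q·C + k·V·C, so C = W/(Q + kV).
Q + kV = 1.868e+06 + 82·9.52e+08 = 7.807e+10 m³/yr.
C = 1370/7.807e+10 = 1.755e-08 kg/m³ = 1.755e-05 mg/L = 0.01755 µg/L.

0.0175 µg/L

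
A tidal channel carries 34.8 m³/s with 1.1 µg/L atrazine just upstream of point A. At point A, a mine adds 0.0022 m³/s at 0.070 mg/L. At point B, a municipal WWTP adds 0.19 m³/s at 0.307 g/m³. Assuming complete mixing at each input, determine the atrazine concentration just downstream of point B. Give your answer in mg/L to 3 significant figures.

1.1 µg/L = 0.0011 mg/L.
After input A: C = (34.8·0.0011 + 0.0022·0.07) / 34.8 = 0.001104 mg/L.
After input B: C = (34.8·0.001104 + 0.19·0.307) / 34.99 = 0.002765 mg/L.

0.00277 mg/L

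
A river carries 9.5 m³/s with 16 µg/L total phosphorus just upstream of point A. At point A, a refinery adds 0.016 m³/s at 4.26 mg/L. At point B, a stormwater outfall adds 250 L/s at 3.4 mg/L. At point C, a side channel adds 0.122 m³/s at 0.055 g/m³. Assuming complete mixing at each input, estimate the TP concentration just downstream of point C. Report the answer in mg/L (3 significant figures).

0.109 mg/L

16 µg/L = 0.016 mg/L.
After input A: C = (9.5·0.016 + 0.016·4.26) / 9.516 = 0.02314 mg/L.
250 L/s = 0.25 m³/s.
After input B: C = (9.516·0.02314 + 0.25·3.4) / 9.766 = 0.1096 mg/L.
After input C: C = (9.766·0.1096 + 0.122·0.055) / 9.888 = 0.1089 mg/L.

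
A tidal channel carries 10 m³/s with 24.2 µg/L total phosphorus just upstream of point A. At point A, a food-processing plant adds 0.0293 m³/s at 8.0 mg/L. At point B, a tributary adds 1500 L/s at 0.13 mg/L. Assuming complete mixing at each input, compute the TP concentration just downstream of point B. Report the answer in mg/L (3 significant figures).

0.0582 mg/L

24.2 µg/L = 0.0242 mg/L.
After input A: C = (10·0.0242 + 0.0293·8) / 10.03 = 0.0475 mg/L.
1500 L/s = 1.5 m³/s.
After input B: C = (10.03·0.0475 + 1.5·0.13) / 11.53 = 0.05823 mg/L.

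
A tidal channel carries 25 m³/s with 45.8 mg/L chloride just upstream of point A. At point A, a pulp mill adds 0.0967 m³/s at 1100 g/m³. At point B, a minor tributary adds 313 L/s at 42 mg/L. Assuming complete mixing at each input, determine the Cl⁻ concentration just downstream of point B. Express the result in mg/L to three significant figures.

49.8 mg/L

After input A: C = (25·45.8 + 0.0967·1100) / 25.1 = 49.86 mg/L.
313 L/s = 0.313 m³/s.
After input B: C = (25.1·49.86 + 0.313·42) / 25.41 = 49.77 mg/L.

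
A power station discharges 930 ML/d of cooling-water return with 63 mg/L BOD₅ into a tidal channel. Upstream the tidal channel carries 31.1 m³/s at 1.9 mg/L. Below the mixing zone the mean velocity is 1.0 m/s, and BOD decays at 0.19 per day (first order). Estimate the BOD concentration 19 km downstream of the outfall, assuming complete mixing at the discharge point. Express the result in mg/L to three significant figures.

930 ML/d = 10.76 m³/s.
After complete mixing, C₀ = (10.76·63 + 31.1·1.9) / 41.86 = 17.61 mg/L.
Travel time t = 1.9e+04 m / 1.0 m/s = 1.9e+04 s = 0.2199 d.
C = 17.61·exp(−0.19·0.2199) = 17.61·0.9591 = 16.89 mg/L.

16.9 mg/L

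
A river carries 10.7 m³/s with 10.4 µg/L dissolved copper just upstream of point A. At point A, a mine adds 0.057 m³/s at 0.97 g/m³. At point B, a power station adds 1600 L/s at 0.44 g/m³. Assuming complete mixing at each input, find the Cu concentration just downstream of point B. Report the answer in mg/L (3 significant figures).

10.4 µg/L = 0.0104 mg/L.
After input A: C = (10.7·0.0104 + 0.057·0.97) / 10.76 = 0.01548 mg/L.
1600 L/s = 1.6 m³/s.
After input B: C = (10.76·0.01548 + 1.6·0.44) / 12.36 = 0.07045 mg/L.

0.0705 mg/L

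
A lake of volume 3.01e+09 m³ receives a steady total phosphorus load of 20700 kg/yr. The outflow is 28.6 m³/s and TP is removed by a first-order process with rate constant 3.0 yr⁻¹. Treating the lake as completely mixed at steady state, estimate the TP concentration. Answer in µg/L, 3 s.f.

Outflow Q = 28.6 m³/s × 3.156e+07 s/yr = 9.025e+08 m³/yr.
Steady-state CSTR mass balance: W = Q·C + k·V·C, so C = W/(Q + kV).
Q + kV = 9.025e+08 + 3.0·3.01e+09 = 9.933e+09 m³/yr.
C = 20700/9.933e+09 = 2.084e-06 kg/m³ = 0.002084 mg/L = 2.084 µg/L.

2.08 µg/L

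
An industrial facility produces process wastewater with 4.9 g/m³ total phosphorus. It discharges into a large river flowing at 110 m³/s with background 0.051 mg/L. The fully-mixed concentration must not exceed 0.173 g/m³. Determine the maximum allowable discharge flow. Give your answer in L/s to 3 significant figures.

2840 L/s

Mass balance at complete mixing: C_std·(Q_w + Q_r) = Q_w·C_e + Q_r·C_b.
Rearranging, Q_w = Q_r·(C_std − C_b)/(C_e − C_std) = 110·(0.173 − 0.051) / (4.9 − 0.173) = 2.839 m³/s.
= 2839 L/s.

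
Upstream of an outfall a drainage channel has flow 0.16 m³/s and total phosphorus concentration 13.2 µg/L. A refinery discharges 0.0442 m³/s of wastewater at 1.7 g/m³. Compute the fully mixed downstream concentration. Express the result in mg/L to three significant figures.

13.2 µg/L = 0.0132 mg/L.
Conservation of mass across the mixing zone: C = (0.0442·1.7 + 0.16·0.0132) / (0.0442 + 0.16) = 0.07725/0.2042 = 0.3783 mg/L.

0.378 mg/L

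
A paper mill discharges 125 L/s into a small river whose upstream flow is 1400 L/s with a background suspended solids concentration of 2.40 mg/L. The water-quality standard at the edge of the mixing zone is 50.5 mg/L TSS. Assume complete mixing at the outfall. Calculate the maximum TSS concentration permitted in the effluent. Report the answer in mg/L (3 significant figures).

125 L/s = 0.125 m³/s.
1400 L/s = 1.4 m³/s.
Mass balance: 50.5·1.525 = 0.125·Cₑ + 1.4·2.4.
Cₑ = (77.01 − 3.36) / 0.125 = 589.2 mg/L.

589 mg/L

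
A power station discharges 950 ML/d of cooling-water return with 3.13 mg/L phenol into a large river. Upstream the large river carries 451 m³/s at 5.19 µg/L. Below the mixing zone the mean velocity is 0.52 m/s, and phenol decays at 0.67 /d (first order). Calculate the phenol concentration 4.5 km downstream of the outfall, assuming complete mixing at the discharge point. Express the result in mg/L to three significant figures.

0.0744 mg/L

950 ML/d = 11 m³/s.
5.19 µg/L = 0.00519 mg/L.
After complete mixing, C₀ = (11·3.13 + 451·0.00519) / 462 = 0.07956 mg/L.
Travel time t = 4500 m / 0.52 m/s = 8654 s = 0.1002 d.
C = 0.07956·exp(−0.67·0.1002) = 0.07956·0.9351 = 0.0744 mg/L.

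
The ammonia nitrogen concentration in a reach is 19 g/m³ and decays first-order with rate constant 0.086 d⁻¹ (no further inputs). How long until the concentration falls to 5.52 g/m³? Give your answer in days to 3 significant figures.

14.4 d

t = ln(C₀/C)/k = ln(19/5.52)/0.086 = 1.236/0.086 = 14.37 d.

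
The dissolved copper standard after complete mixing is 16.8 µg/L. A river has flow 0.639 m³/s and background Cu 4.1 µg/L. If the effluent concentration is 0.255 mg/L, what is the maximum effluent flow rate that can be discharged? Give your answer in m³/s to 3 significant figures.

0.0341 m³/s

4.1 µg/L = 0.0041 mg/L.
16.8 µg/L = 0.0168 mg/L.
Mass balance at complete mixing: C_std·(Q_w + Q_r) = Q_w·C_e + Q_r·C_b.
Rearranging, Q_w = Q_r·(C_std − C_b)/(C_e − C_std) = 0.639·(0.0168 − 0.0041) / (0.255 − 0.0168) = 0.03407 m³/s.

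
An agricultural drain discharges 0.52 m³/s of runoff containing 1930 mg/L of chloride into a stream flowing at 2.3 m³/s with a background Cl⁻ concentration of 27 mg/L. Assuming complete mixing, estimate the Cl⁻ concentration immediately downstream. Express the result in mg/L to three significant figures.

Flow-weighted mixing gives C = (0.52·1930 + 2.3·27) / (0.52 + 2.3) = 1066/2.82 = 377.9 mg/L.

378 mg/L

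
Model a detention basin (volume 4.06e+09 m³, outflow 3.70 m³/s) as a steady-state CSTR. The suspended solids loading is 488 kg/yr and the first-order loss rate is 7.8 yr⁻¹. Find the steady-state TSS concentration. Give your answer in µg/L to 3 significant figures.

Outflow Q = 3.70 m³/s × 3.156e+07 s/yr = 1.168e+08 m³/yr.
Steady-state CSTR mass balance: W = Q·C + k·V·C, so C = W/(Q + kV).
Q + kV = 1.168e+08 + 7.8·4.06e+09 = 3.178e+10 m³/yr.
C = 488/3.178e+10 = 1.535e-08 kg/m³ = 1.535e-05 mg/L = 0.01535 µg/L.

0.0154 µg/L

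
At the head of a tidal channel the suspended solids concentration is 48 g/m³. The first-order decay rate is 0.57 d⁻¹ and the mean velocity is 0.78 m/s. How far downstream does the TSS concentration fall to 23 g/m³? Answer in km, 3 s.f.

From C = C₀·e^(−kt), t = ln(C₀/C)/k = ln(48/23)/0.57 = 0.7357/0.57 = 1.291 d.
Distance = v·t = 0.78 m/s × 1.115e+05 s = 8.698e+04 m = 86.98 km.

87.0 km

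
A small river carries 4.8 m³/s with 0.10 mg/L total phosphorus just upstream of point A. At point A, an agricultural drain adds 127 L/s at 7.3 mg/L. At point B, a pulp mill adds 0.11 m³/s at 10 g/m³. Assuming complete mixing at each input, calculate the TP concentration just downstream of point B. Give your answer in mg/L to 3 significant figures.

0.498 mg/L

127 L/s = 0.127 m³/s.
After input A: C = (4.8·0.1 + 0.127·7.3) / 4.927 = 0.2856 mg/L.
After input B: C = (4.927·0.2856 + 0.11·10) / 5.037 = 0.4977 mg/L.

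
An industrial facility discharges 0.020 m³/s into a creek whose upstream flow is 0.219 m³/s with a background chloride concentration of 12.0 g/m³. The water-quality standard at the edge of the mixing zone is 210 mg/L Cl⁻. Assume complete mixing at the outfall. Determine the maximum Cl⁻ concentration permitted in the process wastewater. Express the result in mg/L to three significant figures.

2380 mg/L

Mass balance: 210·0.239 = 0.02·Cₑ + 0.219·12.
Cₑ = (50.19 − 2.628) / 0.02 = 2378 mg/L.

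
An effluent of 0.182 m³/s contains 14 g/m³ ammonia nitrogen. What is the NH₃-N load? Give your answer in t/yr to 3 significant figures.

Mass flux = Q·C = 0.182 m³/s × 14 g/m³ = 2.548 g/s.
= 2.548 g/s × 31.56 = 80.41 t/yr.

80.4 t/yr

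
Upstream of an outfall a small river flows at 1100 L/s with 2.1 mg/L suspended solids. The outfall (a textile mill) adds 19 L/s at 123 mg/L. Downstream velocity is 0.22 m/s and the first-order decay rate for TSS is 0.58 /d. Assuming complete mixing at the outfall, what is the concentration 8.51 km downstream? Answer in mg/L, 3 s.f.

19 L/s = 0.019 m³/s.
1100 L/s = 1.1 m³/s.
After complete mixing, C₀ = (0.019·123 + 1.1·2.1) / 1.119 = 4.153 mg/L.
Travel time t = 8510 m / 0.22 m/s = 3.868e+04 s = 0.4477 d.
C = 4.153·exp(−0.58·0.4477) = 4.153·0.7713 = 3.203 mg/L.

3.20 mg/L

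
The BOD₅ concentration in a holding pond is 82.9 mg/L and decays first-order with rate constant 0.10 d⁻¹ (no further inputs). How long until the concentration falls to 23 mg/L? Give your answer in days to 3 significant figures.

12.8 d

t = ln(C₀/C)/k = ln(82.9/23)/0.10 = 1.282/0.10 = 12.82 d.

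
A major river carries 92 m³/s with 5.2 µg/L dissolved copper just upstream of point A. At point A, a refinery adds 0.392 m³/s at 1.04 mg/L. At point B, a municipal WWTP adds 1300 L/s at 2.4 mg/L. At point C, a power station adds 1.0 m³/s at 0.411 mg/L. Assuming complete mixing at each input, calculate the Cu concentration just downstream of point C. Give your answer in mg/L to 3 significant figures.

0.0466 mg/L

5.2 µg/L = 0.0052 mg/L.
After input A: C = (92·0.0052 + 0.392·1.04) / 92.39 = 0.00959 mg/L.
1300 L/s = 1.3 m³/s.
After input B: C = (92.39·0.00959 + 1.3·2.4) / 93.69 = 0.04276 mg/L.
After input C: C = (93.69·0.04276 + 1·0.411) / 94.69 = 0.04665 mg/L.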